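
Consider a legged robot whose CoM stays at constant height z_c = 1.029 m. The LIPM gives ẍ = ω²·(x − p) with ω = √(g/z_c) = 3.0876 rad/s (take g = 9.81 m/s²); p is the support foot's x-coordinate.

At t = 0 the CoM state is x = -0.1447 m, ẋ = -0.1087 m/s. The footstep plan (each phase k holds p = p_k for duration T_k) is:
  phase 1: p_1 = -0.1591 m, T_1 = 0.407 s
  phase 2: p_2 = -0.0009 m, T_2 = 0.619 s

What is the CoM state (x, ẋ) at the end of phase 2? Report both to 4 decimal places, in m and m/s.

x = -0.7935, ẋ = -2.3815

phase 1: p=-0.1591, T=0.407, ωT=1.256653, cosh=1.899124, sinh=1.614519; start (x,ẋ)=(-0.144700, -0.108700) → end (x,ẋ)=(-0.188592, -0.134651)
phase 2: p=-0.0009, T=0.619, ωT=1.911224, cosh=3.454631, sinh=3.306732; start (x,ẋ)=(-0.188592, -0.134651) → end (x,ẋ)=(-0.793515, -2.381482)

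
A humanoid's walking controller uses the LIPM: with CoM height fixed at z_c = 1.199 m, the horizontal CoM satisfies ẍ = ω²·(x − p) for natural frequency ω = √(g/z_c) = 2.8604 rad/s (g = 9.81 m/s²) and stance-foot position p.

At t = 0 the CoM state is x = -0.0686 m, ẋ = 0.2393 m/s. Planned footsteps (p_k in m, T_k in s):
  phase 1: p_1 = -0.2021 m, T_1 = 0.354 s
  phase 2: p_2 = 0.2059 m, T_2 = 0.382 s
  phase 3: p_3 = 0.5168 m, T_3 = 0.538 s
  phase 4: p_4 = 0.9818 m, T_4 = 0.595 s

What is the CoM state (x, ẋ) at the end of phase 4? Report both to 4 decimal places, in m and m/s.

x = 2.9145, ẋ = 5.8204

phase 1: p=-0.2021, T=0.354, ωT=1.012582, cosh=1.557989, sinh=1.194709; start (x,ẋ)=(-0.068600, 0.239300) → end (x,ẋ)=(0.105840, 0.829042)
phase 2: p=0.2059, T=0.382, ωT=1.092673, cosh=1.658777, sinh=1.323458; start (x,ẋ)=(0.105840, 0.829042) → end (x,ẋ)=(0.423507, 0.996409)
phase 3: p=0.5168, T=0.538, ωT=1.538895, cosh=2.437029, sinh=2.222411; start (x,ẋ)=(0.423507, 0.996409) → end (x,ẋ)=(1.063611, 1.835217)
phase 4: p=0.9818, T=0.595, ωT=1.701938, cosh=2.833448, sinh=2.651118; start (x,ẋ)=(1.063611, 1.835217) → end (x,ẋ)=(2.914550, 5.820385)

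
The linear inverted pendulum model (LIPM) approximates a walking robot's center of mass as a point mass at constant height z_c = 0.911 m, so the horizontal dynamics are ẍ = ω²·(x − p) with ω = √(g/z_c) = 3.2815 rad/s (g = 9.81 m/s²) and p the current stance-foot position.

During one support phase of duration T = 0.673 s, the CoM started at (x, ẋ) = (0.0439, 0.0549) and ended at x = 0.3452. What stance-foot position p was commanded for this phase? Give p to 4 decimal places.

p = -0.0188

ωT = 3.2815·0.673 = 2.208449; cosh(ωT) = 4.605732, sinh(ωT) = 4.495861
x(T) = p + (x₀−p)·cosh(ωT) + (ẋ₀/ω)·sinh(ωT) ⇒ p·(1 − cosh) = x(T) − x₀·cosh − (ẋ₀/ω)·sinh
numerator   = 0.3452 − (0.0439)·4.605732 − (0.0549/3.2815)·4.495861 = 0.067792
denominator = 1 − 4.605732 = -3.605732
p = 0.067792 / -3.605732 = -0.0188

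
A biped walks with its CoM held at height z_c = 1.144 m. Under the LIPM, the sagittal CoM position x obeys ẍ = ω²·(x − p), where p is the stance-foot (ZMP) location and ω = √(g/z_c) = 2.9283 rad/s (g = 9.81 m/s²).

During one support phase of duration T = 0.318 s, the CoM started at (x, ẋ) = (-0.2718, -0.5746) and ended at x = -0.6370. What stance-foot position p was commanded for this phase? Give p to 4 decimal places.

p = 0.0607

ωT = 2.9283·0.318 = 0.931199; cosh(ωT) = 1.465816, sinh(ωT) = 1.071735
x(T) = p + (x₀−p)·cosh(ωT) + (ẋ₀/ω)·sinh(ωT) ⇒ p·(1 − cosh) = x(T) − x₀·cosh − (ẋ₀/ω)·sinh
numerator   = -0.6370 − (-0.2718)·1.465816 − (-0.5746/2.9283)·1.071735 = -0.028292
denominator = 1 − 1.465816 = -0.465816
p = -0.028292 / -0.465816 = 0.0607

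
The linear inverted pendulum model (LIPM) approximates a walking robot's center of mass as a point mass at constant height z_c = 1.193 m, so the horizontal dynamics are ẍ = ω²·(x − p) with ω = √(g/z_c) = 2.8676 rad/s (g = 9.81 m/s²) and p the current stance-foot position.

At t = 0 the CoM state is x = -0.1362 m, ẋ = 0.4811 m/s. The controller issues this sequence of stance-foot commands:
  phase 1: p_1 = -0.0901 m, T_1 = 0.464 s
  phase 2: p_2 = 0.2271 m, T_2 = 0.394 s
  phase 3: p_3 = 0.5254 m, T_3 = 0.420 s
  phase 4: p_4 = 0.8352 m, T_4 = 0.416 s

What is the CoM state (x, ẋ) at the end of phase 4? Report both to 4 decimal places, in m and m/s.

x = 1.0535, ẋ = 1.0047

phase 1: p=-0.0901, T=0.464, ωT=1.330566, cosh=2.023757, sinh=1.759429; start (x,ẋ)=(-0.136200, 0.481100) → end (x,ẋ)=(0.111786, 0.741039)
phase 2: p=0.2271, T=0.394, ωT=1.129834, cosh=1.709115, sinh=1.386029; start (x,ẋ)=(0.111786, 0.741039) → end (x,ẋ)=(0.388190, 0.808197)
phase 3: p=0.5254, T=0.420, ωT=1.204392, cosh=1.817303, sinh=1.517428; start (x,ẋ)=(0.388190, 0.808197) → end (x,ẋ)=(0.703715, 0.871684)
phase 4: p=0.8352, T=0.416, ωT=1.192922, cosh=1.800016, sinh=1.496683; start (x,ẋ)=(0.703715, 0.871684) → end (x,ẋ)=(1.053482, 1.004726)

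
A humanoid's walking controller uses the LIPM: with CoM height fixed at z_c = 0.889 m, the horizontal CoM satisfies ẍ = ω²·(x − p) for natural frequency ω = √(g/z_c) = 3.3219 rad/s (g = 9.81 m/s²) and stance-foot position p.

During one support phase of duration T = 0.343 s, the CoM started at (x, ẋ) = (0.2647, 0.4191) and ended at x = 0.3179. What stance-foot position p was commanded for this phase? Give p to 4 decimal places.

ωT = 3.3219·0.343 = 1.139412; cosh(ωT) = 1.722468, sinh(ωT) = 1.402461
x(T) = p + (x₀−p)·cosh(ωT) + (ẋ₀/ω)·sinh(ωT) ⇒ p·(1 − cosh) = x(T) − x₀·cosh − (ẋ₀/ω)·sinh
numerator   = 0.3179 − (0.2647)·1.722468 − (0.4191/3.3219)·1.402461 = -0.314976
denominator = 1 − 1.722468 = -0.722468
p = -0.314976 / -0.722468 = 0.4360

p = 0.4360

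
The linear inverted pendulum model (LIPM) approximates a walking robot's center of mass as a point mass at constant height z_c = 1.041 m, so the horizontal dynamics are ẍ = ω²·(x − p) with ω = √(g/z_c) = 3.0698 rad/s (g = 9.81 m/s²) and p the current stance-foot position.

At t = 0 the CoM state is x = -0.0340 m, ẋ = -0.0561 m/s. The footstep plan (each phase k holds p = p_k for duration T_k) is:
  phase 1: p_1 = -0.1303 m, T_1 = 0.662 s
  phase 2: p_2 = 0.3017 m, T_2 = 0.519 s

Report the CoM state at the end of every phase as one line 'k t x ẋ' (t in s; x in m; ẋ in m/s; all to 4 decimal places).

phase 1: p=-0.1303, T=0.662, ωT=2.032208, cosh=3.880980, sinh=3.749934; start (x,ẋ)=(-0.034000, -0.056100) → end (x,ẋ)=(0.174909, 0.890839)
phase 2: p=0.3017, T=0.519, ωT=1.593226, cosh=2.561432, sinh=2.358163; start (x,ẋ)=(0.174909, 0.890839) → end (x,ẋ)=(0.661260, 1.363972)

1 0.6620 0.1749 0.8908
2 1.1810 0.6613 1.3640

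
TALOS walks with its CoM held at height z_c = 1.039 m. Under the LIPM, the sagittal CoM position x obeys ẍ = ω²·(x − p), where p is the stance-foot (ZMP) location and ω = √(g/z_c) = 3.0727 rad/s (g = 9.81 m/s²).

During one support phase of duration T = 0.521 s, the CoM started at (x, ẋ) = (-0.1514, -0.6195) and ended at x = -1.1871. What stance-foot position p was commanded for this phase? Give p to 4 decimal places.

p = 0.2008

ωT = 3.0727·0.521 = 1.600877; cosh(ωT) = 2.579548, sinh(ωT) = 2.377829
x(T) = p + (x₀−p)·cosh(ωT) + (ẋ₀/ω)·sinh(ωT) ⇒ p·(1 − cosh) = x(T) − x₀·cosh − (ẋ₀/ω)·sinh
numerator   = -1.1871 − (-0.1514)·2.579548 − (-0.6195/3.0727)·2.377829 = -0.317152
denominator = 1 − 2.579548 = -1.579548
p = -0.317152 / -1.579548 = 0.2008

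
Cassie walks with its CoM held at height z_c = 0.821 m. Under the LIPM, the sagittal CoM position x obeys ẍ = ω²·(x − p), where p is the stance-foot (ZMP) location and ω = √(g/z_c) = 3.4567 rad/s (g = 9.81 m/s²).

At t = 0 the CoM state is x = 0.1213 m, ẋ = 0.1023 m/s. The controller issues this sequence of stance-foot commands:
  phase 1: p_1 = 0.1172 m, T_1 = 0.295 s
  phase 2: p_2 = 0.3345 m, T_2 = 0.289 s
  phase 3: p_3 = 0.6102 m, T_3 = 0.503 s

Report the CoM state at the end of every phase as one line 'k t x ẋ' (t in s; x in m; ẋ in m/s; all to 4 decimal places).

1 0.2950 0.1593 0.1773
2 0.5840 0.1246 -0.4373
3 1.0870 -1.1628 -5.9107

phase 1: p=0.1172, T=0.295, ωT=1.019726, cosh=1.566565, sinh=1.205871; start (x,ẋ)=(0.121300, 0.102300) → end (x,ẋ)=(0.159310, 0.177350)
phase 2: p=0.3345, T=0.289, ωT=0.998986, cosh=1.541890, sinh=1.173638; start (x,ẋ)=(0.159310, 0.177350) → end (x,ẋ)=(0.124592, -0.437275)
phase 3: p=0.6102, T=0.503, ωT=1.738720, cosh=2.932901, sinh=2.757155; start (x,ẋ)=(0.124592, -0.437275) → end (x,ẋ)=(-1.162824, -5.910654)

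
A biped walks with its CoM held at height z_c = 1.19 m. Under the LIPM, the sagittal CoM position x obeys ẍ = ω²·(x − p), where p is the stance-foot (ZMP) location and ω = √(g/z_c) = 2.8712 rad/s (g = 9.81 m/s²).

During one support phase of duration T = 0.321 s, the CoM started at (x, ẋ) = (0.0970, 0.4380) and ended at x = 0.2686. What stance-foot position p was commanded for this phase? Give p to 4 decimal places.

p = 0.0745

ωT = 2.8712·0.321 = 0.921655; cosh(ωT) = 1.455654, sinh(ωT) = 1.057794
x(T) = p + (x₀−p)·cosh(ωT) + (ẋ₀/ω)·sinh(ωT) ⇒ p·(1 − cosh) = x(T) − x₀·cosh − (ẋ₀/ω)·sinh
numerator   = 0.2686 − (0.0970)·1.455654 − (0.4380/2.8712)·1.057794 = -0.033964
denominator = 1 − 1.455654 = -0.455654
p = -0.033964 / -0.455654 = 0.0745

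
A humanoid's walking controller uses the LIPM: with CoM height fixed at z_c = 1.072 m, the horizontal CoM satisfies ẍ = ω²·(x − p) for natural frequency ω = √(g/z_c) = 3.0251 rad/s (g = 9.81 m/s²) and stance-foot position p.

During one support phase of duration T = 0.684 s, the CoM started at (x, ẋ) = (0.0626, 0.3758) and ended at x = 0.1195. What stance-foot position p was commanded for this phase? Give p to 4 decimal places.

ωT = 3.0251·0.684 = 2.069168; cosh(ωT) = 4.022263, sinh(ωT) = 3.895972
x(T) = p + (x₀−p)·cosh(ωT) + (ẋ₀/ω)·sinh(ωT) ⇒ p·(1 − cosh) = x(T) − x₀·cosh − (ẋ₀/ω)·sinh
numerator   = 0.1195 − (0.0626)·4.022263 − (0.3758/3.0251)·3.895972 = -0.616280
denominator = 1 − 4.022263 = -3.022263
p = -0.616280 / -3.022263 = 0.2039

p = 0.2039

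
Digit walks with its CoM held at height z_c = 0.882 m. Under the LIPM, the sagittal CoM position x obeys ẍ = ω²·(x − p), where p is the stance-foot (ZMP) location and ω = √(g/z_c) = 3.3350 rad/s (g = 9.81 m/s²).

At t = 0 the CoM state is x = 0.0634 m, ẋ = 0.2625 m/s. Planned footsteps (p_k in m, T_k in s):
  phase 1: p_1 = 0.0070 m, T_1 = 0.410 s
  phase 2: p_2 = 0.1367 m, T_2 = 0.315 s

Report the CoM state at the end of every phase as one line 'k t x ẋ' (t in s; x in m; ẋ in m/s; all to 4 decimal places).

1 0.4100 0.2693 0.8938
2 0.7250 0.6857 1.9889

phase 1: p=0.0070, T=0.410, ωT=1.367350, cosh=2.089859, sinh=1.835077; start (x,ẋ)=(0.063400, 0.262500) → end (x,ẋ)=(0.269308, 0.893755)
phase 2: p=0.1367, T=0.315, ωT=1.050525, cosh=1.604453, sinh=1.254699; start (x,ẋ)=(0.269308, 0.893755) → end (x,ẋ)=(0.685713, 1.988876)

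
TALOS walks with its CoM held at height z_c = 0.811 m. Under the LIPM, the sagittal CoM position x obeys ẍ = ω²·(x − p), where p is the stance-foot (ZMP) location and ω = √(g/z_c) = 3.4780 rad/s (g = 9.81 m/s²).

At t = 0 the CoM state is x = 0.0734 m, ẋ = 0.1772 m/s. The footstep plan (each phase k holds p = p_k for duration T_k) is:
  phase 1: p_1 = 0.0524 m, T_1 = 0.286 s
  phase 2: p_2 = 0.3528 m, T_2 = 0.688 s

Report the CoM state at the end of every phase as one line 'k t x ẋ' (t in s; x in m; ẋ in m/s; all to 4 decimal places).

phase 1: p=0.0524, T=0.286, ωT=0.994708, cosh=1.536883, sinh=1.167052; start (x,ẋ)=(0.073400, 0.177200) → end (x,ẋ)=(0.144134, 0.357575)
phase 2: p=0.3528, T=0.688, ωT=2.392864, cosh=5.518081, sinh=5.426714; start (x,ẋ)=(0.144134, 0.357575) → end (x,ẋ)=(-0.240711, -1.965250)

1 0.2860 0.1441 0.3576
2 0.9740 -0.2407 -1.9652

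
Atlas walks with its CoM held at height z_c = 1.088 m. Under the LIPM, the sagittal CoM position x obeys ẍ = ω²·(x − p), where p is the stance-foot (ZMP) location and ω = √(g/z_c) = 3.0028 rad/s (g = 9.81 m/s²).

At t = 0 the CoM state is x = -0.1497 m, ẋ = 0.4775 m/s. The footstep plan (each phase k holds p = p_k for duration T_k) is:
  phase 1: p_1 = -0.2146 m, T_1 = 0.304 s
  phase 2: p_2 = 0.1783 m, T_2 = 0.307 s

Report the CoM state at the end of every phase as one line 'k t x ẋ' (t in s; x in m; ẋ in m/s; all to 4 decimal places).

phase 1: p=-0.2146, T=0.304, ωT=0.912851, cosh=1.446397, sinh=1.045019; start (x,ẋ)=(-0.149700, 0.477500) → end (x,ẋ)=(0.045448, 0.894310)
phase 2: p=0.1783, T=0.307, ωT=0.921860, cosh=1.455870, sinh=1.058091; start (x,ẋ)=(0.045448, 0.894310) → end (x,ẋ)=(0.300011, 0.879897)

1 0.3040 0.0454 0.8943
2 0.6110 0.3000 0.8799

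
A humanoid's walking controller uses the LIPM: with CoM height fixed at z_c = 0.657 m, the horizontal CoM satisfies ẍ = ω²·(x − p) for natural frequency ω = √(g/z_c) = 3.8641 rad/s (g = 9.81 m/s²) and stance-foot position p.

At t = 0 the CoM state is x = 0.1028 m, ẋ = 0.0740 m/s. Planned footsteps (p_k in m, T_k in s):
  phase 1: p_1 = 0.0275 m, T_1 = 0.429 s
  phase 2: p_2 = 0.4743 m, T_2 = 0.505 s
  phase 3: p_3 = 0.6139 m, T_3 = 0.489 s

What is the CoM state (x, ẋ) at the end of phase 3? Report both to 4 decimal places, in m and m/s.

phase 1: p=0.0275, T=0.429, ωT=1.657699, cosh=2.718900, sinh=2.528323; start (x,ẋ)=(0.102800, 0.074000) → end (x,ẋ)=(0.280652, 0.936856)
phase 2: p=0.4743, T=0.505, ωT=1.951371, cosh=3.590203, sinh=3.448124; start (x,ẋ)=(0.280652, 0.936856) → end (x,ẋ)=(0.615067, 0.783361)
phase 3: p=0.6139, T=0.489, ωT=1.889545, cosh=3.383749, sinh=3.232608; start (x,ẋ)=(0.615067, 0.783361) → end (x,ẋ)=(1.273190, 2.665279)

x = 1.2732, ẋ = 2.6653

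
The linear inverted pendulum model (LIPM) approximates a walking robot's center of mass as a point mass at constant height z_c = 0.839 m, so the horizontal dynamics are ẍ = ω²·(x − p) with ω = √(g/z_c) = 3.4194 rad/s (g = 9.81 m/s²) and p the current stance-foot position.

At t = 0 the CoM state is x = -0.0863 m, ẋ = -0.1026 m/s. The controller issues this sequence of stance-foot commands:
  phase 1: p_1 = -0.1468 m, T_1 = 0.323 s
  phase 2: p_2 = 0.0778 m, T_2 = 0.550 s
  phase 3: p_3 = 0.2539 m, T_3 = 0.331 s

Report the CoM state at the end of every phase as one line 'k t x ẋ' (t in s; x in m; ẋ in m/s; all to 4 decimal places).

phase 1: p=-0.1468, T=0.323, ωT=1.104466, cosh=1.674500, sinh=1.343113; start (x,ẋ)=(-0.086300, -0.102600) → end (x,ẋ)=(-0.085793, 0.106051)
phase 2: p=0.0778, T=0.550, ωT=1.880670, cosh=3.355193, sinh=3.202705; start (x,ẋ)=(-0.085793, 0.106051) → end (x,ẋ)=(-0.371756, -1.435741)
phase 3: p=0.2539, T=0.331, ωT=1.131821, cosh=1.711873, sinh=1.389427; start (x,ẋ)=(-0.371756, -1.435741) → end (x,ẋ)=(-1.400538, -5.430304)

1 0.3230 -0.0858 0.1061
2 0.8730 -0.3718 -1.4357
3 1.2040 -1.4005 -5.4303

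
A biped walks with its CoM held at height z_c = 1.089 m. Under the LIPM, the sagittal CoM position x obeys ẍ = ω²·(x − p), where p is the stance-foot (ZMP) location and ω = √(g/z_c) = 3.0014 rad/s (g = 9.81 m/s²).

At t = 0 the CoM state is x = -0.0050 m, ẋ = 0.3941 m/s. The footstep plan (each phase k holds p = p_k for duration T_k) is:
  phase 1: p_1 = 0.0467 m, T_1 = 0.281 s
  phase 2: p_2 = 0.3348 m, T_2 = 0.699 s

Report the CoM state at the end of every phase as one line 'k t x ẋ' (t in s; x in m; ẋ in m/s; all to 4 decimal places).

1 0.2810 0.0998 0.3958
2 0.9800 -0.1077 -1.1931

phase 1: p=0.0467, T=0.281, ωT=0.843393, cosh=1.377244, sinh=0.946996; start (x,ẋ)=(-0.005000, 0.394100) → end (x,ẋ)=(0.099842, 0.395824)
phase 2: p=0.3348, T=0.699, ωT=2.097979, cosh=4.136192, sinh=4.013488; start (x,ẋ)=(0.099842, 0.395824) → end (x,ẋ)=(-0.107732, -1.193116)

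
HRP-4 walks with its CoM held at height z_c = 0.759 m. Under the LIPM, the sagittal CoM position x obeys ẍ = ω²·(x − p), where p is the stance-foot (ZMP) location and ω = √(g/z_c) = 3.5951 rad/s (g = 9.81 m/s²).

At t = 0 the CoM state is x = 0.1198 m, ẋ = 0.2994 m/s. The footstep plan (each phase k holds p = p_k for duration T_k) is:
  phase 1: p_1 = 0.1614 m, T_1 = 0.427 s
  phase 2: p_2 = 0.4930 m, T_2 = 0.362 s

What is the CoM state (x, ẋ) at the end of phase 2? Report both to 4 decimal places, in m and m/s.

x = 0.1904, ẋ = -0.7370

phase 1: p=0.1614, T=0.427, ωT=1.535108, cosh=2.428629, sinh=2.213196; start (x,ẋ)=(0.119800, 0.299400) → end (x,ẋ)=(0.244684, 0.396134)
phase 2: p=0.4930, T=0.362, ωT=1.301426, cosh=1.973338, sinh=1.701195; start (x,ẋ)=(0.244684, 0.396134) → end (x,ẋ)=(0.190439, -0.736985)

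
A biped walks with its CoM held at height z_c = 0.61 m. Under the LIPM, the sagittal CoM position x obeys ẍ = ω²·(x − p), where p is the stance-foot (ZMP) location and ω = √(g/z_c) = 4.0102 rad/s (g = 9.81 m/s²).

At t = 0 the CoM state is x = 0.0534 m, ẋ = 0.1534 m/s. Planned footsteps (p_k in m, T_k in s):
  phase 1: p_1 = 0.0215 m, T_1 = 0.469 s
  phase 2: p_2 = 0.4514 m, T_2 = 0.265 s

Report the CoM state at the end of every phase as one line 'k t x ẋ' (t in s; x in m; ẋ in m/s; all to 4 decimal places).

phase 1: p=0.0215, T=0.469, ωT=1.880784, cosh=3.355557, sinh=3.203086; start (x,ẋ)=(0.053400, 0.153400) → end (x,ẋ)=(0.251068, 0.924499)
phase 2: p=0.4514, T=0.265, ωT=1.062703, cosh=1.619852, sinh=1.274331; start (x,ẋ)=(0.251068, 0.924499) → end (x,ẋ)=(0.420672, 0.473790)

1 0.4690 0.2511 0.9245
2 0.7340 0.4207 0.4738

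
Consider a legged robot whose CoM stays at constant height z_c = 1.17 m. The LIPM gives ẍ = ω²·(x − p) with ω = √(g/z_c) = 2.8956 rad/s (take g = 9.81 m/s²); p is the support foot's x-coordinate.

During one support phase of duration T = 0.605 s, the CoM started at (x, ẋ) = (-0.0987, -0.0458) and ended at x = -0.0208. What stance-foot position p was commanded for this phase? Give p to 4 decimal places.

ωT = 2.8956·0.605 = 1.751838; cosh(ωT) = 2.969322, sinh(ωT) = 2.795867
x(T) = p + (x₀−p)·cosh(ωT) + (ẋ₀/ω)·sinh(ωT) ⇒ p·(1 − cosh) = x(T) − x₀·cosh − (ẋ₀/ω)·sinh
numerator   = -0.0208 − (-0.0987)·2.969322 − (-0.0458/2.8956)·2.795867 = 0.316495
denominator = 1 − 2.969322 = -1.969322
p = 0.316495 / -1.969322 = -0.1607

p = -0.1607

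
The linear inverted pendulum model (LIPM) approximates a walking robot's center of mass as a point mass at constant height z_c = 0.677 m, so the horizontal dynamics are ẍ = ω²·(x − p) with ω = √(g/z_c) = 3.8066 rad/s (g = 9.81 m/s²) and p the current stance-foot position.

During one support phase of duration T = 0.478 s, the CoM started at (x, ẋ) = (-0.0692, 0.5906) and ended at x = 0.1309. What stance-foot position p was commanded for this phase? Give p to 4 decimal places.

p = 0.0536

ωT = 3.8066·0.478 = 1.819555; cosh(ωT) = 3.165605, sinh(ωT) = 3.003507
x(T) = p + (x₀−p)·cosh(ωT) + (ẋ₀/ω)·sinh(ωT) ⇒ p·(1 − cosh) = x(T) − x₀·cosh − (ẋ₀/ω)·sinh
numerator   = 0.1309 − (-0.0692)·3.165605 − (0.5906/3.8066)·3.003507 = -0.116039
denominator = 1 − 3.165605 = -2.165605
p = -0.116039 / -2.165605 = 0.0536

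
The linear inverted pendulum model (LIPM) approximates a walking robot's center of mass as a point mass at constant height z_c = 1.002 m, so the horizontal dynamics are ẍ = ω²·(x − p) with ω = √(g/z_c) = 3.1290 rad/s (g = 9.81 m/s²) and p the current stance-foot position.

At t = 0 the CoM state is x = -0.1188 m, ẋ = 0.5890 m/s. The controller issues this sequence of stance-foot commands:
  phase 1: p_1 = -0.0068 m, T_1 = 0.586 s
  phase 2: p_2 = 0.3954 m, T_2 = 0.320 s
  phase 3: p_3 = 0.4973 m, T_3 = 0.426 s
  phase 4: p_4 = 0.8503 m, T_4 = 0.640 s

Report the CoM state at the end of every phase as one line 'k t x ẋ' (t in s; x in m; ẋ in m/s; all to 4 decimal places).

1 0.5860 0.2077 0.8213
2 0.9060 0.4145 0.5772
3 1.3320 0.6547 0.7132
4 1.9720 0.9417 0.4648

phase 1: p=-0.0068, T=0.586, ωT=1.833594, cosh=3.208085, sinh=3.048247; start (x,ẋ)=(-0.118800, 0.589000) → end (x,ẋ)=(0.207694, 0.821310)
phase 2: p=0.3954, T=0.320, ωT=1.001280, cosh=1.544586, sinh=1.177177; start (x,ẋ)=(0.207694, 0.821310) → end (x,ẋ)=(0.414461, 0.577189)
phase 3: p=0.4973, T=0.426, ωT=1.332954, cosh=2.027963, sinh=1.764266; start (x,ẋ)=(0.414461, 0.577189) → end (x,ẋ)=(0.654749, 0.713211)
phase 4: p=0.8503, T=0.640, ωT=2.002560, cosh=3.771493, sinh=3.636504; start (x,ẋ)=(0.654749, 0.713211) → end (x,ẋ)=(0.941669, 0.464765)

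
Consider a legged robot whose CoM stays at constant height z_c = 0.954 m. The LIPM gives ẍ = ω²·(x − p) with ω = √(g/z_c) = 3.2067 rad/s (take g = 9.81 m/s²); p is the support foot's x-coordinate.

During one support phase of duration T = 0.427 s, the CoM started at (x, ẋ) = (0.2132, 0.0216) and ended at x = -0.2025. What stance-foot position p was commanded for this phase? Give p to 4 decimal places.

ωT = 3.2067·0.427 = 1.369261; cosh(ωT) = 2.093369, sinh(ωT) = 1.839074
x(T) = p + (x₀−p)·cosh(ωT) + (ẋ₀/ω)·sinh(ωT) ⇒ p·(1 − cosh) = x(T) − x₀·cosh − (ẋ₀/ω)·sinh
numerator   = -0.2025 − (0.2132)·2.093369 − (0.0216/3.2067)·1.839074 = -0.661194
denominator = 1 − 2.093369 = -1.093369
p = -0.661194 / -1.093369 = 0.6047

p = 0.6047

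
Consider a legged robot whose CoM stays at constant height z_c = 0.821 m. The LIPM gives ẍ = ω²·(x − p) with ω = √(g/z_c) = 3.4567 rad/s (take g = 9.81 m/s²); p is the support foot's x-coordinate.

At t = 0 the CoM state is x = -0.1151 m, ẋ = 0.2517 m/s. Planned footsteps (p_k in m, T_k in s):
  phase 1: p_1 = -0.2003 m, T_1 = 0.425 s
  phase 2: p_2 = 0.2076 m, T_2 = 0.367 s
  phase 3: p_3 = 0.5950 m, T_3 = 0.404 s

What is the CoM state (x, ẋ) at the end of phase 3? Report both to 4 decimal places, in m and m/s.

phase 1: p=-0.2003, T=0.425, ωT=1.469097, cosh=2.287722, sinh=2.057589; start (x,ẋ)=(-0.115100, 0.251700) → end (x,ẋ)=(0.144438, 1.181802)
phase 2: p=0.2076, T=0.367, ωT=1.268609, cosh=1.918563, sinh=1.637340; start (x,ẋ)=(0.144438, 1.181802) → end (x,ẋ)=(0.646205, 1.909875)
phase 3: p=0.5950, T=0.404, ωT=1.396507, cosh=2.144259, sinh=1.896800; start (x,ẋ)=(0.646205, 1.909875) → end (x,ẋ)=(1.752804, 4.431000)

x = 1.7528, ẋ = 4.4310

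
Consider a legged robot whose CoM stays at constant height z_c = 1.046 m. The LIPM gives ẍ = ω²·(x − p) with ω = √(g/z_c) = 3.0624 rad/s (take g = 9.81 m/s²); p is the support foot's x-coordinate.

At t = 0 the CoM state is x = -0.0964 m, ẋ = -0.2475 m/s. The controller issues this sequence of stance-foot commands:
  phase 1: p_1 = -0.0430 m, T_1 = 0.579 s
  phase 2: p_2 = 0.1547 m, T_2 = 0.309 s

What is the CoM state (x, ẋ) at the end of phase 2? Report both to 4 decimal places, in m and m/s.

phase 1: p=-0.0430, T=0.579, ωT=1.773130, cosh=3.029528, sinh=2.859727; start (x,ẋ)=(-0.096400, -0.247500) → end (x,ẋ)=(-0.435897, -1.217466)
phase 2: p=0.1547, T=0.309, ωT=0.946282, cosh=1.482147, sinh=1.093966; start (x,ẋ)=(-0.435897, -1.217466) → end (x,ẋ)=(-1.155561, -3.783058)

x = -1.1556, ẋ = -3.7831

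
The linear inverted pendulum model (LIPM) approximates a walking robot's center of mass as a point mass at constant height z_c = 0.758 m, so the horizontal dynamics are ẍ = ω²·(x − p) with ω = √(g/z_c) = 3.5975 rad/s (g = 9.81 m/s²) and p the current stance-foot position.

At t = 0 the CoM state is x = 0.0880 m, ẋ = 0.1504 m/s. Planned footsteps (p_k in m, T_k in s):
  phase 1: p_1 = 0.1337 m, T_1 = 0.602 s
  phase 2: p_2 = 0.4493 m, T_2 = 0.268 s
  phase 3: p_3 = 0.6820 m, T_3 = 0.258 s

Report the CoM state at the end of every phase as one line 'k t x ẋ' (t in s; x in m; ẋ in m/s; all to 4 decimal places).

phase 1: p=0.1337, T=0.602, ωT=2.165695, cosh=4.417665, sinh=4.302995; start (x,ẋ)=(0.088000, 0.150400) → end (x,ẋ)=(0.111707, -0.043020)
phase 2: p=0.4493, T=0.268, ωT=0.964130, cosh=1.501910, sinh=1.120595; start (x,ẋ)=(0.111707, -0.043020) → end (x,ẋ)=(-0.071134, -1.425564)
phase 3: p=0.6820, T=0.258, ωT=0.928155, cosh=1.462560, sinh=1.067277; start (x,ẋ)=(-0.071134, -1.425564) → end (x,ẋ)=(-0.842429, -4.976656)

1 0.6020 0.1117 -0.0430
2 0.8700 -0.0711 -1.4256
3 1.1280 -0.8424 -4.9767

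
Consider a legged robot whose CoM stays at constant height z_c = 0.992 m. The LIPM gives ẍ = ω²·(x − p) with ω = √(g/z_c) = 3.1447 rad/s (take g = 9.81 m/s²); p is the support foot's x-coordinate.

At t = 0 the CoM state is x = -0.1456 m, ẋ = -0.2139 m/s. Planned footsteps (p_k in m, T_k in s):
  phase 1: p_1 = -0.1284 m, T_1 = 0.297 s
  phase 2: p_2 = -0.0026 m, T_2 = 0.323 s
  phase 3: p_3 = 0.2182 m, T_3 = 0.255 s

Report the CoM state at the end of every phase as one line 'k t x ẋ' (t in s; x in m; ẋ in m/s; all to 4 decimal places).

phase 1: p=-0.1284, T=0.297, ωT=0.933976, cosh=1.468797, sinh=1.075809; start (x,ẋ)=(-0.145600, -0.213900) → end (x,ẋ)=(-0.226839, -0.372365)
phase 2: p=-0.0026, T=0.323, ωT=1.015738, cosh=1.561768, sinh=1.199633; start (x,ẋ)=(-0.226839, -0.372365) → end (x,ẋ)=(-0.494858, -1.427486)
phase 3: p=0.2182, T=0.255, ωT=0.801898, cosh=1.339123, sinh=0.890647; start (x,ẋ)=(-0.494858, -1.427486) → end (x,ẋ)=(-1.140968, -3.908725)

1 0.2970 -0.2268 -0.3724
2 0.6200 -0.4949 -1.4275
3 0.8750 -1.1410 -3.9087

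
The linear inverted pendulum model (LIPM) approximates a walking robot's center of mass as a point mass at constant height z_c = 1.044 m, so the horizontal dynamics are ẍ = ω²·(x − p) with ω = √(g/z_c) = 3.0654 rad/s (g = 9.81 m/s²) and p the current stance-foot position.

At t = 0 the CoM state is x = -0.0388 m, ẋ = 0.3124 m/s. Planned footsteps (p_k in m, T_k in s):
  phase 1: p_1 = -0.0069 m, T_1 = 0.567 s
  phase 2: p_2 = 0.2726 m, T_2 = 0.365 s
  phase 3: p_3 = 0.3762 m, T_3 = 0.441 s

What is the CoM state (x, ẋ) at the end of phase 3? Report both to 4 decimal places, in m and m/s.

phase 1: p=-0.0069, T=0.567, ωT=1.738082, cosh=2.931141, sinh=2.755284; start (x,ẋ)=(-0.038800, 0.312400) → end (x,ẋ)=(0.180392, 0.646260)
phase 2: p=0.2726, T=0.365, ωT=1.118871, cosh=1.694022, sinh=1.367374; start (x,ẋ)=(0.180392, 0.646260) → end (x,ẋ)=(0.404673, 0.708285)
phase 3: p=0.3762, T=0.441, ωT=1.351841, cosh=2.061649, sinh=1.802886; start (x,ẋ)=(0.404673, 0.708285) → end (x,ẋ)=(0.851472, 1.617592)

x = 0.8515, ẋ = 1.6176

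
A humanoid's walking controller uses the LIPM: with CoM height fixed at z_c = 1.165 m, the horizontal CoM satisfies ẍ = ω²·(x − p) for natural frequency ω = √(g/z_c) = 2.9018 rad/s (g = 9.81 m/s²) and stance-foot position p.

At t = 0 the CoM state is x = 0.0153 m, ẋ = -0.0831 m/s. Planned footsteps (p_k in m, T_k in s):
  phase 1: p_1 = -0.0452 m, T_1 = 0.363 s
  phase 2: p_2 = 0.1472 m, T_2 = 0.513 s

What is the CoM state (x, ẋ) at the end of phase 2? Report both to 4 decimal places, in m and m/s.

x = -0.0949, ẋ = -0.5968

phase 1: p=-0.0452, T=0.363, ωT=1.053353, cosh=1.608008, sinh=1.259242; start (x,ẋ)=(0.015300, -0.083100) → end (x,ẋ)=(0.016023, 0.087446)
phase 2: p=0.1472, T=0.513, ωT=1.488623, cosh=2.328337, sinh=2.102654; start (x,ẋ)=(0.016023, 0.087446) → end (x,ẋ)=(-0.094861, -0.596771)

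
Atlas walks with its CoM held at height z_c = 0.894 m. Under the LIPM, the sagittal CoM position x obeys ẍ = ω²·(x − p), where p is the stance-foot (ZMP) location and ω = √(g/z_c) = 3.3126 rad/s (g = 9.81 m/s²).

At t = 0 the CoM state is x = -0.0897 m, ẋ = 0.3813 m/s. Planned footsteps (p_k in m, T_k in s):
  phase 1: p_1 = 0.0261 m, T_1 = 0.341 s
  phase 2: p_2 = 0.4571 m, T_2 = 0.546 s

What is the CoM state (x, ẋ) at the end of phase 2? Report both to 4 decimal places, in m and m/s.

x = -0.9059, ẋ = -4.2408

phase 1: p=0.0261, T=0.341, ωT=1.129597, cosh=1.708786, sinh=1.385622; start (x,ẋ)=(-0.089700, 0.381300) → end (x,ẋ)=(-0.012284, 0.120037)
phase 2: p=0.4571, T=0.546, ωT=1.808680, cosh=3.133127, sinh=2.969257; start (x,ẋ)=(-0.012284, 0.120037) → end (x,ẋ)=(-0.905945, -4.240753)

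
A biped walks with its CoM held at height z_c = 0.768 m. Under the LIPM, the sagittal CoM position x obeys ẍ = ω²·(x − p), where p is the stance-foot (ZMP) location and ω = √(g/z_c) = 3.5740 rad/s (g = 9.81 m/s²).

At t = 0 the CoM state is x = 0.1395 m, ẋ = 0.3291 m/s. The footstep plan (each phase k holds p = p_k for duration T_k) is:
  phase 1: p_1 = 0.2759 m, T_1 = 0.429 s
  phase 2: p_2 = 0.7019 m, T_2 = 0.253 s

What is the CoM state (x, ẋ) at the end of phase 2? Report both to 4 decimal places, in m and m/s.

phase 1: p=0.2759, T=0.429, ωT=1.533246, cosh=2.424513, sinh=2.208679; start (x,ẋ)=(0.139500, 0.329100) → end (x,ẋ)=(0.148575, -0.278810)
phase 2: p=0.7019, T=0.253, ωT=0.904222, cosh=1.437433, sinh=1.032576; start (x,ẋ)=(0.148575, -0.278810) → end (x,ẋ)=(-0.174019, -2.442775)

x = -0.1740, ẋ = -2.4428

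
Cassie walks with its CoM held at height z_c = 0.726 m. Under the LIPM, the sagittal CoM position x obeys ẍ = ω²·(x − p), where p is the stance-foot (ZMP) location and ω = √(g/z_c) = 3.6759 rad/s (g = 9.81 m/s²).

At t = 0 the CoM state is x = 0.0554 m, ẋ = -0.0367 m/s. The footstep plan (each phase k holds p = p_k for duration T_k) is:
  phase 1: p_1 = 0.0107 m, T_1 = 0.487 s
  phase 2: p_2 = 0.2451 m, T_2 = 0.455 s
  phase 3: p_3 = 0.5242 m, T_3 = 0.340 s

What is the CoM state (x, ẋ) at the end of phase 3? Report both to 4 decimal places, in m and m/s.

phase 1: p=0.0107, T=0.487, ωT=1.790163, cosh=3.078682, sinh=2.911749; start (x,ẋ)=(0.055400, -0.036700) → end (x,ẋ)=(0.119246, 0.365450)
phase 2: p=0.2451, T=0.455, ωT=1.672535, cosh=2.756710, sinh=2.568939; start (x,ẋ)=(0.119246, 0.365450) → end (x,ẋ)=(0.153556, -0.181018)
phase 3: p=0.5242, T=0.340, ωT=1.249806, cosh=1.888113, sinh=1.601553; start (x,ẋ)=(0.153556, -0.181018) → end (x,ẋ)=(-0.254485, -2.523817)

x = -0.2545, ẋ = -2.5238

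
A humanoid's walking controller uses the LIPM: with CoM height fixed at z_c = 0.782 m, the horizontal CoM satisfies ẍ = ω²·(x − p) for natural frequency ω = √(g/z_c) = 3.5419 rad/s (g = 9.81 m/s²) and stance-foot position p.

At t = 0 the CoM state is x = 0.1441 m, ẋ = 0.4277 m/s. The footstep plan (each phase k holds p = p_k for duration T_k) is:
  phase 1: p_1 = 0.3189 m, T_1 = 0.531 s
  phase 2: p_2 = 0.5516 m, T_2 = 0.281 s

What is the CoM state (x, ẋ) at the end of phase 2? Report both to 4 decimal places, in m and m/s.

x = -0.2940, ẋ = -2.6314

phase 1: p=0.3189, T=0.531, ωT=1.880749, cosh=3.355445, sinh=3.202969; start (x,ẋ)=(0.144100, 0.427700) → end (x,ẋ)=(0.119141, -0.547912)
phase 2: p=0.5516, T=0.281, ωT=0.995274, cosh=1.537544, sinh=1.167922; start (x,ẋ)=(0.119141, -0.547912) → end (x,ẋ)=(-0.293996, -2.631375)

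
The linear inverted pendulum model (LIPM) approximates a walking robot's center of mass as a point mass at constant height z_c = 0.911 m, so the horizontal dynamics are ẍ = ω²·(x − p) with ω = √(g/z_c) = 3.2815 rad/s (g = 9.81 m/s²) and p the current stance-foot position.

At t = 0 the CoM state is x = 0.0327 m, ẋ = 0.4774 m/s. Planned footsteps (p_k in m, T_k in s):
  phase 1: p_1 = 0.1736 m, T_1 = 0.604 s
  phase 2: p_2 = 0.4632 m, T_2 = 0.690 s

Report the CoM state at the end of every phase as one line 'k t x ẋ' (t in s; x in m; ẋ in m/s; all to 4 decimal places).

1 0.6040 0.1705 0.1193
2 1.2940 -0.7874 -3.9916

phase 1: p=0.1736, T=0.604, ωT=1.982026, cosh=3.697611, sinh=3.559821; start (x,ẋ)=(0.032700, 0.477400) → end (x,ẋ)=(0.170497, 0.119309)
phase 2: p=0.4632, T=0.690, ωT=2.264235, cosh=4.863835, sinh=4.759925; start (x,ẋ)=(0.170497, 0.119309) → end (x,ẋ)=(-0.787396, -3.991628)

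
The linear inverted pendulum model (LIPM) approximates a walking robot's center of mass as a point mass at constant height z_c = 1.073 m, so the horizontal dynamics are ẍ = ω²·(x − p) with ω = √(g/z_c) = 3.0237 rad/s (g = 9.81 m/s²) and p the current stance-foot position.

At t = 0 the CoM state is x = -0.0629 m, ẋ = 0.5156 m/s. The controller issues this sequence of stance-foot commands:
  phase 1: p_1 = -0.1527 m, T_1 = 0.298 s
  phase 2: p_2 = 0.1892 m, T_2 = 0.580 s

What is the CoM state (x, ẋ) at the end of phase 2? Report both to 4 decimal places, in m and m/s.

x = 1.0205, ẋ = 2.7097

phase 1: p=-0.1527, T=0.298, ωT=0.901063, cosh=1.434178, sinh=1.028040; start (x,ẋ)=(-0.062900, 0.515600) → end (x,ẋ)=(0.151390, 1.018604)
phase 2: p=0.1892, T=0.580, ωT=1.753746, cosh=2.974662, sinh=2.801538; start (x,ẋ)=(0.151390, 1.018604) → end (x,ẋ)=(1.020492, 2.709715)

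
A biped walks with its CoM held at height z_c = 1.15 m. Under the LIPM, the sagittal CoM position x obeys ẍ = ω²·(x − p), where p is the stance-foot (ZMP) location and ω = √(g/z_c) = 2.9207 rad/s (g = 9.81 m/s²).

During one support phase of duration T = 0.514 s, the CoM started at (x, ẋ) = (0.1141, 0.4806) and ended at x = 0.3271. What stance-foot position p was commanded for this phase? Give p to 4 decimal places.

p = 0.2158

ωT = 2.9207·0.514 = 1.501240; cosh(ωT) = 2.355051, sinh(ωT) = 2.132198
x(T) = p + (x₀−p)·cosh(ωT) + (ẋ₀/ω)·sinh(ωT) ⇒ p·(1 − cosh) = x(T) − x₀·cosh − (ẋ₀/ω)·sinh
numerator   = 0.3271 − (0.1141)·2.355051 − (0.4806/2.9207)·2.132198 = -0.292464
denominator = 1 − 2.355051 = -1.355051
p = -0.292464 / -1.355051 = 0.2158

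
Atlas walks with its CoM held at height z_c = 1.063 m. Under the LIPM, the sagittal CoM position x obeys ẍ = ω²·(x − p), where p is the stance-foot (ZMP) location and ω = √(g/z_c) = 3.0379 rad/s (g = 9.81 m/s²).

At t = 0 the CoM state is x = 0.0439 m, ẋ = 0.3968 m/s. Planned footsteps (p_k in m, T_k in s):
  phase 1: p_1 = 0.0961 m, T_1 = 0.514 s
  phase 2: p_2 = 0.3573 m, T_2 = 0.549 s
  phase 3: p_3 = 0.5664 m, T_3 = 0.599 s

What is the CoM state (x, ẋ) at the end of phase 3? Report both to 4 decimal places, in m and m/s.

phase 1: p=0.0961, T=0.514, ωT=1.561481, cosh=2.487849, sinh=2.278024; start (x,ẋ)=(0.043900, 0.396800) → end (x,ẋ)=(0.263782, 0.625933)
phase 2: p=0.3573, T=0.549, ωT=1.667807, cosh=2.744596, sinh=2.555936; start (x,ẋ)=(0.263782, 0.625933) → end (x,ẋ)=(0.627259, 0.991795)
phase 3: p=0.5664, T=0.599, ωT=1.819702, cosh=3.166047, sinh=3.003973; start (x,ẋ)=(0.627259, 0.991795) → end (x,ẋ)=(1.739802, 3.695456)

x = 1.7398, ẋ = 3.6955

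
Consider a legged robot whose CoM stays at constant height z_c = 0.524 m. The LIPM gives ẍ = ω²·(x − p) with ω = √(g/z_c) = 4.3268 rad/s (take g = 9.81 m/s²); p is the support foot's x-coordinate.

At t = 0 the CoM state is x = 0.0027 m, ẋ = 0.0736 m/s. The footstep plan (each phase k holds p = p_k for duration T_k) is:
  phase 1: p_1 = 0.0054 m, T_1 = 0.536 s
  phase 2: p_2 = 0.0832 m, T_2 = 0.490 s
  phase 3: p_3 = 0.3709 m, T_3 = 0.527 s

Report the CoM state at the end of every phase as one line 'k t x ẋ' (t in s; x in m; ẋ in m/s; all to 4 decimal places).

phase 1: p=0.0054, T=0.536, ωT=2.319165, cosh=5.132767, sinh=5.034412; start (x,ẋ)=(0.002700, 0.073600) → end (x,ẋ)=(0.077178, 0.318958)
phase 2: p=0.0832, T=0.490, ωT=2.120132, cosh=4.226127, sinh=4.106111; start (x,ẋ)=(0.077178, 0.318958) → end (x,ẋ)=(0.360440, 1.240971)
phase 3: p=0.3709, T=0.527, ωT=2.280224, cosh=4.940564, sinh=4.838303; start (x,ẋ)=(0.360440, 1.240971) → end (x,ẋ)=(1.706899, 5.912132)

1 0.5360 0.0772 0.3190
2 1.0260 0.3604 1.2410
3 1.5530 1.7069 5.9121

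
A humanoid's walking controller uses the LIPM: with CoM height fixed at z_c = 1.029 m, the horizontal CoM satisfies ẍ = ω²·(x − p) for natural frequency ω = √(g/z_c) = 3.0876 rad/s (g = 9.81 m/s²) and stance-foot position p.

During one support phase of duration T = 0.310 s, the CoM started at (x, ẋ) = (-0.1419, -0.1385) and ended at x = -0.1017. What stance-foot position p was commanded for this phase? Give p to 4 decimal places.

ωT = 3.0876·0.310 = 0.957156; cosh(ωT) = 1.494131, sinh(ωT) = 1.110148
x(T) = p + (x₀−p)·cosh(ωT) + (ẋ₀/ω)·sinh(ωT) ⇒ p·(1 − cosh) = x(T) − x₀·cosh − (ẋ₀/ω)·sinh
numerator   = -0.1017 − (-0.1419)·1.494131 − (-0.1385/3.0876)·1.110148 = 0.160115
denominator = 1 − 1.494131 = -0.494131
p = 0.160115 / -0.494131 = -0.3240

p = -0.3240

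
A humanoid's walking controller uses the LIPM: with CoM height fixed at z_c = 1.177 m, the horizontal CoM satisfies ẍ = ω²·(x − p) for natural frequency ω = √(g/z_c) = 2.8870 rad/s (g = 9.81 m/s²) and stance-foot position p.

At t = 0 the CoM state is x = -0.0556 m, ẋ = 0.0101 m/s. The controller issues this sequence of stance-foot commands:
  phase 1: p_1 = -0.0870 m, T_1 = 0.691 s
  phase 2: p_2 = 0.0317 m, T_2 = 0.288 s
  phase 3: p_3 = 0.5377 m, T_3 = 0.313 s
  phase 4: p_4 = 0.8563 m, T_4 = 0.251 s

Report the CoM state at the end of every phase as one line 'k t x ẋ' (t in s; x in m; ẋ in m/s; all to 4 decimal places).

1 0.6910 0.0432 0.3649
2 0.9790 0.1650 0.5293
3 1.2920 0.1913 -0.3497
4 1.5430 -0.0867 -1.9617

phase 1: p=-0.0870, T=0.691, ωT=1.994917, cosh=3.743809, sinh=3.607784; start (x,ẋ)=(-0.055600, 0.010100) → end (x,ẋ)=(0.043177, 0.364865)
phase 2: p=0.0317, T=0.288, ωT=0.831456, cosh=1.366038, sinh=0.930623; start (x,ẋ)=(0.043177, 0.364865) → end (x,ẋ)=(0.164992, 0.529255)
phase 3: p=0.5377, T=0.313, ωT=0.903631, cosh=1.436823, sinh=1.031727; start (x,ẋ)=(0.164992, 0.529255) → end (x,ẋ)=(0.191325, -0.349701)
phase 4: p=0.8563, T=0.251, ωT=0.724637, cosh=1.274241, sinh=0.789741; start (x,ẋ)=(0.191325, -0.349701) → end (x,ẋ)=(-0.086700, -1.961735)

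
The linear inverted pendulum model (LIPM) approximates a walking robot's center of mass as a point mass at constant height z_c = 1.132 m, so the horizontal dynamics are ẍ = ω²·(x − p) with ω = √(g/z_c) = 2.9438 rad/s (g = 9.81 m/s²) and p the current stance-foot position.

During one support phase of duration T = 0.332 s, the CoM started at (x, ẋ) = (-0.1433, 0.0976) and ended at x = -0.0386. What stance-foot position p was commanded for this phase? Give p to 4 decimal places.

p = -0.2727

ωT = 2.9438·0.332 = 0.977342; cosh(ωT) = 1.516846, sinh(ωT) = 1.140536
x(T) = p + (x₀−p)·cosh(ωT) + (ẋ₀/ω)·sinh(ωT) ⇒ p·(1 − cosh) = x(T) − x₀·cosh − (ẋ₀/ω)·sinh
numerator   = -0.0386 − (-0.1433)·1.516846 − (0.0976/2.9438)·1.140536 = 0.140950
denominator = 1 − 1.516846 = -0.516846
p = 0.140950 / -0.516846 = -0.2727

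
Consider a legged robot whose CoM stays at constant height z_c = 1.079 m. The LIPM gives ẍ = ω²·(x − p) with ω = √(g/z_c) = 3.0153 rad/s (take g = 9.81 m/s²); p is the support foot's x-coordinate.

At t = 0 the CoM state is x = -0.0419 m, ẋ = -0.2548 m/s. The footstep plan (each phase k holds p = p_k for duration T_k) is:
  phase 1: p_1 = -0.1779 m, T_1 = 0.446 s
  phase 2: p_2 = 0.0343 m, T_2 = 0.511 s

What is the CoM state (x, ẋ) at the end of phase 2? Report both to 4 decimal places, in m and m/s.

x = -0.0163, ẋ = -0.0526

phase 1: p=-0.1779, T=0.446, ωT=1.344824, cosh=2.049048, sinh=1.788462; start (x,ẋ)=(-0.041900, -0.254800) → end (x,ẋ)=(-0.050359, 0.211317)
phase 2: p=0.0343, T=0.511, ωT=1.540818, cosh=2.441307, sinh=2.227102; start (x,ẋ)=(-0.050359, 0.211317) → end (x,ẋ)=(-0.016300, -0.052627)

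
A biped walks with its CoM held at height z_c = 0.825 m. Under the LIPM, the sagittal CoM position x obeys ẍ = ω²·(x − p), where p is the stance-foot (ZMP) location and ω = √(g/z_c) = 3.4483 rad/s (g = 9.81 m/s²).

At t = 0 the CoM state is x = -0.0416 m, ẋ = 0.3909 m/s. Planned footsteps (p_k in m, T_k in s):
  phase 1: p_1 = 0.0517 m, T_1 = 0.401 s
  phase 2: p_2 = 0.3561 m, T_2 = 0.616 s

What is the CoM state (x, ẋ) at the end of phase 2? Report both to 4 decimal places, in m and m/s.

x = -0.6040, ẋ = -3.1639

phase 1: p=0.0517, T=0.401, ωT=1.382768, cosh=2.118402, sinh=1.867519; start (x,ẋ)=(-0.041600, 0.390900) → end (x,ẋ)=(0.065755, 0.227253)
phase 2: p=0.3561, T=0.616, ωT=2.124153, cosh=4.242671, sinh=4.123136; start (x,ẋ)=(0.065755, 0.227253) → end (x,ẋ)=(-0.604009, -3.163904)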